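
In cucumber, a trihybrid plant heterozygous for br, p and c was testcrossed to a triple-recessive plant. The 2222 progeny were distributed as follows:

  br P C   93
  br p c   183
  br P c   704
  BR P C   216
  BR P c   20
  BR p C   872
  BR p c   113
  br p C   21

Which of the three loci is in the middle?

The two most frequent reciprocal classes, BR p C and br P c, are the parental types, so the F1 was BR p C / br P c.
The two rarest classes, br p C and BR P c, are the double crossovers. Comparing them with the parentals, only the br allele has switched, so br is the middle locus and the order is c – br – p.

br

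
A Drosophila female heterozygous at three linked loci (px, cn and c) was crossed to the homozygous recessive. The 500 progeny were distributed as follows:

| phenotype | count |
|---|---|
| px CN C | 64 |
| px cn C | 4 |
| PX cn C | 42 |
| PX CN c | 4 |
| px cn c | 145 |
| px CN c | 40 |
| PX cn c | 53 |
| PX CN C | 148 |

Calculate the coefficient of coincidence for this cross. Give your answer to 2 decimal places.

0.36

The two most frequent reciprocal classes, PX CN C and px cn c, are the parental types, so the F1 was PX CN C / px cn c.
The two rarest classes, PX CN c and px cn C, are the double crossovers. Comparing them with the parentals, only the c allele has switched, so c is the middle locus and the order is px – c – cn.
px–c: (117 + 8)/500 = 0.2500; c–cn: (82 + 8)/500 = 0.1800.
Expected DCO frequency = 0.2500 × 0.1800 ≈ 0.04500; observed = 8/500 ≈ 0.01600.
Coefficient of coincidence = 0.01600/0.04500 ≈ 0.36.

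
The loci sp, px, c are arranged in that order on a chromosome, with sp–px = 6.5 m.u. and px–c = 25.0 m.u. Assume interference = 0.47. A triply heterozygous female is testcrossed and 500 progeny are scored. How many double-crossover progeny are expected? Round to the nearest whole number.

Map distances give recombination frequencies of 0.065 and 0.250 for the two intervals.
With interference 0.47 (so coincidence = 0.53), expected double-crossover frequency = 0.065 × 0.250 × 0.53 = 0.00861.
Expected number = 0.00861 × 500 = 4.31 ≈ 4.

4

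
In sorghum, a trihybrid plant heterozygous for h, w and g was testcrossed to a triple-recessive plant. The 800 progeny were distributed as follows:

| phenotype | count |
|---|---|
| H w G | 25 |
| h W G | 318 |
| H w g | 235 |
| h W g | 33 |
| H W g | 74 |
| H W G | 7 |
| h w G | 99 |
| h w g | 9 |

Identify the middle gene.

h

The two most frequent reciprocal classes, h W G and H w g, are the parental types, so the F1 was h W G / H w g.
The two rarest classes, H W G and h w g, are the double crossovers. Comparing them with the parentals, only the h allele has switched, so h is the middle locus and the order is w – h – g.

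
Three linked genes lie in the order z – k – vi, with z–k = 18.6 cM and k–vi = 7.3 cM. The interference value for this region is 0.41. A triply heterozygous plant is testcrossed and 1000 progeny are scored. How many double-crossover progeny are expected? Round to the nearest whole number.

8

Map distances give recombination frequencies of 0.186 and 0.073 for the two intervals.
With interference 0.41 (so coincidence = 0.59), expected double-crossover frequency = 0.186 × 0.073 × 0.59 = 0.00801.
Expected number = 0.00801 × 1000 = 8.01 ≈ 8.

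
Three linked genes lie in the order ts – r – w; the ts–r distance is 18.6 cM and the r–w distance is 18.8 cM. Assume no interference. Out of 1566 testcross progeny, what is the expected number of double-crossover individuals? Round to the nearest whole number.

55

Map distances give recombination frequencies of 0.186 and 0.188 for the two intervals.
With no interference, expected double-crossover frequency = 0.186 × 0.188 = 0.03497.
Expected number = 0.03497 × 1566 = 54.76 ≈ 55.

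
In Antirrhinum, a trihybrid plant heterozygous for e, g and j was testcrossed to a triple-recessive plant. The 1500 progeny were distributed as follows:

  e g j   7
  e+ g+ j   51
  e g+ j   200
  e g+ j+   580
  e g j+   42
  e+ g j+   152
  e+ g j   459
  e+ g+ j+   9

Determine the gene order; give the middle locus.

The two most frequent reciprocal classes, e g+ j+ and e+ g j, are the parental types, so the F1 was e g+ j+ / e+ g j.
The two rarest classes, e+ g+ j+ and e g j, are the double crossovers. Comparing them with the parentals, only the e allele has switched, so e is the middle locus and the order is j – e – g.

e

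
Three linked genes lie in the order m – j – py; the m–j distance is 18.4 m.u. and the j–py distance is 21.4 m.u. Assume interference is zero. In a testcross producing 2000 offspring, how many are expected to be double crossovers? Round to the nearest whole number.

Map distances give recombination frequencies of 0.184 and 0.214 for the two intervals.
With no interference, expected double-crossover frequency = 0.184 × 0.214 = 0.03938.
Expected number = 0.03938 × 2000 = 78.75 ≈ 79.

79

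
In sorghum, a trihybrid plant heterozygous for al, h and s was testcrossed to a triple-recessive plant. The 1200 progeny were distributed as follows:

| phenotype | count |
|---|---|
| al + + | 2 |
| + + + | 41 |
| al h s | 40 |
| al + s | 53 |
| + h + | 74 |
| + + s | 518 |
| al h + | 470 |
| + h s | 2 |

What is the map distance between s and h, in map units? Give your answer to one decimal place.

The two most frequent reciprocal classes, + + s and al h +, are the parental types, so the F1 was + + s / al h +.
The two rarest classes, + h s and al + +, are the double crossovers. Comparing them with the parentals, only the h allele has switched, so h is the middle locus and the order is al – h – s.
Crossovers in the h–s interval produce the single-crossover classes + + + and al h s (41 + 40 = 81) plus the double crossovers (4).
RF(h–s) = (81 + 4) / 1200 = 85/1200 = 0.0708 → 7.1 map units.

7.1 map units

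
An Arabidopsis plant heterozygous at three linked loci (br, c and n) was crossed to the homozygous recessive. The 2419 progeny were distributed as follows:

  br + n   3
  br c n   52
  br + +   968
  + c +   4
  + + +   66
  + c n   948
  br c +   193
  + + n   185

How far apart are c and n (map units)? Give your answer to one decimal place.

15.9 map units

The two most frequent reciprocal classes, + c n and br + +, are the parental types, so the F1 was + c n / br + +.
The two rarest classes, + c + and br + n, are the double crossovers. Comparing them with the parentals, only the n allele has switched, so n is the middle locus and the order is br – n – c.
Crossovers in the n–c interval produce the single-crossover classes + + n and br c + (185 + 193 = 378) plus the double crossovers (7).
RF(n–c) = (378 + 7) / 2419 = 385/2419 = 0.1592 → 15.9 map units.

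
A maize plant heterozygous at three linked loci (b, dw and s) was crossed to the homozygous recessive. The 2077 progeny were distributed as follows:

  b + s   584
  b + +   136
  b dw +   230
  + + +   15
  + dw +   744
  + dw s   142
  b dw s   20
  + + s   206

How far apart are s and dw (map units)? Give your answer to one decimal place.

The two most frequent reciprocal classes, + dw + and b + s, are the parental types, so the F1 was + dw + / b + s.
The two rarest classes, + + + and b dw s, are the double crossovers. Comparing them with the parentals, only the dw allele has switched, so dw is the middle locus and the order is b – dw – s.
Crossovers in the dw–s interval produce the single-crossover classes + dw s and b + + (142 + 136 = 278) plus the double crossovers (35).
RF(dw–s) = (278 + 35) / 2077 = 313/2077 = 0.1507 → 15.1 map units.

15.1 map units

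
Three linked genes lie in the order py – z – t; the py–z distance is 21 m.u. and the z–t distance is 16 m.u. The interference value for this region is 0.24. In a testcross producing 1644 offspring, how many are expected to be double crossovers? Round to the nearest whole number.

Map distances give recombination frequencies of 0.210 and 0.160 for the two intervals.
With interference 0.24 (so coincidence = 0.76), expected double-crossover frequency = 0.210 × 0.160 × 0.76 = 0.02554.
Expected number = 0.02554 × 1644 = 41.98 ≈ 42.

42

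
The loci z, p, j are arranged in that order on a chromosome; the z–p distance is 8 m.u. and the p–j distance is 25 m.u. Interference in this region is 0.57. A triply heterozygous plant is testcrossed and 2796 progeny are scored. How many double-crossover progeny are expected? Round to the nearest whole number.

24

Map distances give recombination frequencies of 0.080 and 0.250 for the two intervals.
With interference 0.57 (so coincidence = 0.43), expected double-crossover frequency = 0.080 × 0.250 × 0.43 = 0.00860.
Expected number = 0.00860 × 2796 = 24.05 ≈ 24.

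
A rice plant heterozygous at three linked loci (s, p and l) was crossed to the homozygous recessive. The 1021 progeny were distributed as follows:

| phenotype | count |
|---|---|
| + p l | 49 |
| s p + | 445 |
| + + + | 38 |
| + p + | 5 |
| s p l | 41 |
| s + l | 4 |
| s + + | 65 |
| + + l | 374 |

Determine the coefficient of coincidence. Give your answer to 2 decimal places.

The two most frequent reciprocal classes, + + l and s p +, are the parental types, so the F1 was + + l / s p +.
The two rarest classes, s + l and + p +, are the double crossovers. Comparing them with the parentals, only the s allele has switched, so s is the middle locus and the order is p – s – l.
p–s: (114 + 9)/1021 = 0.1205; s–l: (79 + 9)/1021 = 0.0862.
Expected DCO frequency = 0.1205 × 0.0862 ≈ 0.01039; observed = 9/1021 ≈ 0.00881.
Coefficient of coincidence = 0.00881/0.01039 ≈ 0.85.

0.85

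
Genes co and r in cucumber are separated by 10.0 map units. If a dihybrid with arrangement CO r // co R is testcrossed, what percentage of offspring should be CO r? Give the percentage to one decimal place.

A map distance of 10.0 map units corresponds to a recombination frequency of 0.100.
The F1 is CO r / co R, so CO r is a parental gamete class with expected frequency (1 − r)/2 = 0.900/2 = 0.4500.
That is 0.4500 = 45.0% of the progeny.

45.0%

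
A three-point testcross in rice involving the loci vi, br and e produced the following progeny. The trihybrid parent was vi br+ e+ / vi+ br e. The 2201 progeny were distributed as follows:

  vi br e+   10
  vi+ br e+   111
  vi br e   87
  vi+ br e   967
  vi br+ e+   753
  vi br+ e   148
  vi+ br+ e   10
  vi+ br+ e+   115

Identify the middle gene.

br

The two rarest classes, vi br e+ and vi+ br+ e, are the double crossovers. Comparing them with the parentals, only the br allele has switched, so br is the middle locus and the order is e – br – vi.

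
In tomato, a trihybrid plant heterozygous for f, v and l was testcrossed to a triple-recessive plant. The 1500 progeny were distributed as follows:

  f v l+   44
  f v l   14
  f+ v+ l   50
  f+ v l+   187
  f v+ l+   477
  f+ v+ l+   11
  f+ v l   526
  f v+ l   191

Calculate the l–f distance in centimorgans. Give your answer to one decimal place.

The two most frequent reciprocal classes, f v+ l+ and f+ v l, are the parental types, so the F1 was f v+ l+ / f+ v l.
The two rarest classes, f+ v+ l+ and f v l, are the double crossovers. Comparing them with the parentals, only the f allele has switched, so f is the middle locus and the order is v – f – l.
Crossovers in the f–l interval produce the single-crossover classes f v+ l and f+ v l+ (191 + 187 = 378) plus the double crossovers (25).
RF(f–l) = (378 + 25) / 1500 = 403/1500 = 0.2687 → 26.9 centimorgans.

26.9 centimorgans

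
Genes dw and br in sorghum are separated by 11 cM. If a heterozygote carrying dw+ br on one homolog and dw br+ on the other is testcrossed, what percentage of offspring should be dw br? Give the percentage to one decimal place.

A map distance of 11 cM corresponds to a recombination frequency of 0.110.
The F1 is dw+ br / dw br+, so dw br is a recombinant gamete class with expected frequency r/2 = 0.110/2 = 0.0550.
That is 0.0550 = 5.5% of the progeny.

5.5%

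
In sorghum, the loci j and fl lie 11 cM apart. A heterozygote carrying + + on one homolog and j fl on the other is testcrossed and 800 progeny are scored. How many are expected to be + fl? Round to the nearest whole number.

44

A map distance of 11 cM corresponds to a recombination frequency of 0.110.
The F1 is + + / j fl, so + fl is a recombinant gamete class with expected frequency r/2 = 0.110/2 = 0.0550.
Expected number = 0.0550 × 800 = 44.00 ≈ 44.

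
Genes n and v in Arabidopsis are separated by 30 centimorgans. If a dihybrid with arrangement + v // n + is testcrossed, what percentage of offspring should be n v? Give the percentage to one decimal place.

A map distance of 30 centimorgans corresponds to a recombination frequency of 0.300.
The F1 is + v / n +, so n v is a recombinant gamete class with expected frequency r/2 = 0.300/2 = 0.1500.
That is 0.1500 = 15.0% of the progeny.

15.0%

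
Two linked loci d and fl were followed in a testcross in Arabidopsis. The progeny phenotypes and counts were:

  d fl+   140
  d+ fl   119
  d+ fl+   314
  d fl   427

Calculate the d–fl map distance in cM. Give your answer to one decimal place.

The two most frequent classes, d+ fl+ (314) and d fl (427), are the parental types, so the F1 was d+ fl+ / d fl.
The recombinant classes are d+ fl and d fl+: 119 + 140 = 259.
Recombination frequency = 259/1000 = 0.2590 ≈ 25.9%, i.e. 25.9 cM.

25.9 cM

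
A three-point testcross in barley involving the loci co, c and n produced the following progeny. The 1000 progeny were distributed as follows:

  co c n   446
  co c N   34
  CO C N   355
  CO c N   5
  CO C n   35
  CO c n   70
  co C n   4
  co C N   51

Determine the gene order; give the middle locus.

The two most frequent reciprocal classes, CO C N and co c n, are the parental types, so the F1 was CO C N / co c n.
The two rarest classes, CO c N and co C n, are the double crossovers. Comparing them with the parentals, only the c allele has switched, so c is the middle locus and the order is co – c – n.

c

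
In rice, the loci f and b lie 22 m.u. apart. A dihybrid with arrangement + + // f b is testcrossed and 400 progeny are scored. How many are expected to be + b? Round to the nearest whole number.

A map distance of 22 m.u. corresponds to a recombination frequency of 0.220.
The F1 is + + / f b, so + b is a recombinant gamete class with expected frequency r/2 = 0.220/2 = 0.1100.
Expected number = 0.1100 × 400 = 44.00 ≈ 44.

44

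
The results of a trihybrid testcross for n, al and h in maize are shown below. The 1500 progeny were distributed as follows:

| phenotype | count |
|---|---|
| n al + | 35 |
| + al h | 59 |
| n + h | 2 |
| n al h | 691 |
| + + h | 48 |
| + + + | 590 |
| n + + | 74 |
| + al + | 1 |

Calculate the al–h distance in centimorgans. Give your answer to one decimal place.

The two most frequent reciprocal classes, n al h and + + +, are the parental types, so the F1 was n al h / + + +.
The two rarest classes, n + h and + al +, are the double crossovers. Comparing them with the parentals, only the al allele has switched, so al is the middle locus and the order is h – al – n.
Crossovers in the h–al interval produce the single-crossover classes n al + and + + h (35 + 48 = 83) plus the double crossovers (3).
RF(h–al) = (83 + 3) / 1500 = 86/1500 = 0.0573 → 5.7 centimorgans.

5.7 centimorgans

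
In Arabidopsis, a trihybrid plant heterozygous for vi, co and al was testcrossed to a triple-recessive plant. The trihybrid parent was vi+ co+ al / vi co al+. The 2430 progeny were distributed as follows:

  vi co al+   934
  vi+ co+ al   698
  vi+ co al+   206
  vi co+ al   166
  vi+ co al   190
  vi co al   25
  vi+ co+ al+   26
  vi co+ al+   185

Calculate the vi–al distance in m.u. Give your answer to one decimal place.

The two rarest classes, vi+ co+ al+ and vi co al, are the double crossovers. Comparing them with the parentals, only the al allele has switched, so al is the middle locus and the order is co – al – vi.
Crossovers in the al–vi interval produce the single-crossover classes vi co+ al and vi+ co al+ (166 + 206 = 372) plus the double crossovers (51).
RF(al–vi) = (372 + 51) / 2430 = 423/2430 = 0.1741 → 17.4 m.u.

17.4 m.u.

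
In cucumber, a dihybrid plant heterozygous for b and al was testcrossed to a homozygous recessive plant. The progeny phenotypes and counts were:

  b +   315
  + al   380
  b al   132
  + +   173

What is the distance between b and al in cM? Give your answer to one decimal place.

30.5 cM

The two most frequent classes, + al (380) and b + (315), are the parental types, so the F1 was + al / b +.
The recombinant classes are + + and b al: 173 + 132 = 305.
Recombination frequency = 305/1000 = 0.3050 ≈ 30.5%, i.e. 30.5 cM.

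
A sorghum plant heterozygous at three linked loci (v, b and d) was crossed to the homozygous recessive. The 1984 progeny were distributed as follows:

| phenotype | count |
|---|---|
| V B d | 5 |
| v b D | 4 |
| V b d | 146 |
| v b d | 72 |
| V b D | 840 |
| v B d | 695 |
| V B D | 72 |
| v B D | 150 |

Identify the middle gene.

The two most frequent reciprocal classes, v B d and V b D, are the parental types, so the F1 was v B d / V b D.
The two rarest classes, V B d and v b D, are the double crossovers. Comparing them with the parentals, only the v allele has switched, so v is the middle locus and the order is b – v – d.

v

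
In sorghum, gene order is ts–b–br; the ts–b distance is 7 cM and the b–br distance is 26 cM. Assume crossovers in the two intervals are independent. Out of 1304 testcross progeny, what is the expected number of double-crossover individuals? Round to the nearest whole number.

Map distances give recombination frequencies of 0.070 and 0.260 for the two intervals.
With no interference, expected double-crossover frequency = 0.070 × 0.260 = 0.01820.
Expected number = 0.01820 × 1304 = 23.73 ≈ 24.

24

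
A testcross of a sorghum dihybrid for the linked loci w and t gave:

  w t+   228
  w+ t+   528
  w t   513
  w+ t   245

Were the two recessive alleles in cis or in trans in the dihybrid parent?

The two most frequent classes are w+ t+ (528) and w t (513); these are the parental (non-recombinant) types.
So the F1 carried w+ t+ on one chromosome and w t on the other — the recessive alleles are on the same chromosome (cis / coupling).

cis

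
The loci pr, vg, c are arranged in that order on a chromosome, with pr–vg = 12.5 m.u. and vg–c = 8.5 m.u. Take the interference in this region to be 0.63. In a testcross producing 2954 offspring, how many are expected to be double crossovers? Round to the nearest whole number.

12

Map distances give recombination frequencies of 0.125 and 0.085 for the two intervals.
With interference 0.63 (so coincidence = 0.37), expected double-crossover frequency = 0.125 × 0.085 × 0.37 = 0.00393.
Expected number = 0.00393 × 2954 = 11.61 ≈ 12.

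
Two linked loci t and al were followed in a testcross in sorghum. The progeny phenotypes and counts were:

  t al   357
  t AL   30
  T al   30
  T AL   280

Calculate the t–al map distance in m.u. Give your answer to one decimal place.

The two most frequent classes, T AL (280) and t al (357), are the parental types, so the F1 was T AL / t al.
The recombinant classes are T al and t AL: 30 + 30 = 60.
Recombination frequency = 60/697 = 0.0861 ≈ 8.6%, i.e. 8.6 m.u.

8.6 m.u.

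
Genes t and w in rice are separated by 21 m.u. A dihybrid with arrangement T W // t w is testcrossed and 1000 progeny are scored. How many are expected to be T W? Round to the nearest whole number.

A map distance of 21 m.u. corresponds to a recombination frequency of 0.210.
The F1 is T W / t w, so T W is a parental gamete class with expected frequency (1 − r)/2 = 0.790/2 = 0.3950.
Expected number = 0.3950 × 1000 = 395.00 ≈ 395.

395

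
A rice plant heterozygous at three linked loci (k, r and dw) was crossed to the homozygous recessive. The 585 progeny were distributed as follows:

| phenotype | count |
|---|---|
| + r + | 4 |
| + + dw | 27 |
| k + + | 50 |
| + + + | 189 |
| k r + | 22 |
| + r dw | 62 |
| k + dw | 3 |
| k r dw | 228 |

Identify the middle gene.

The two most frequent reciprocal classes, + + + and k r dw, are the parental types, so the F1 was + + + / k r dw.
The two rarest classes, + r + and k + dw, are the double crossovers. Comparing them with the parentals, only the r allele has switched, so r is the middle locus and the order is dw – r – k.

r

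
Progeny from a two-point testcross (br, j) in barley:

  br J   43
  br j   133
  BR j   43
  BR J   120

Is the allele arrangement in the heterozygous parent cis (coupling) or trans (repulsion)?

The two most frequent classes are BR J (120) and br j (133); these are the parental (non-recombinant) types.
So the F1 carried BR J on one chromosome and br j on the other — the recessive alleles are on the same chromosome (cis / coupling).

cis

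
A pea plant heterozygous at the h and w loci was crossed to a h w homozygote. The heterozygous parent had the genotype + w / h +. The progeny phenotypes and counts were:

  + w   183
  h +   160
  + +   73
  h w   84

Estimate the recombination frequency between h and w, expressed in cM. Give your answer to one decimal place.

The recombinant classes are + + and h w: 73 + 84 = 157.
Recombination frequency = 157/500 = 0.3140 ≈ 31.4%, i.e. 31.4 cM.

31.4 cM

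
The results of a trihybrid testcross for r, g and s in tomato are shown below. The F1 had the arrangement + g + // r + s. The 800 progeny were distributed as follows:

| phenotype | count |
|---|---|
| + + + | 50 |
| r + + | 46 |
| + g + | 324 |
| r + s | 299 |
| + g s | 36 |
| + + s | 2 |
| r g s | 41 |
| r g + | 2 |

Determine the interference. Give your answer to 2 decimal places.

The two rarest classes, r g + and + + s, are the double crossovers. Comparing them with the parentals, only the r allele has switched, so r is the middle locus and the order is g – r – s.
g–r: (91 + 4)/800 = 0.1187; r–s: (82 + 4)/800 = 0.1075.
Expected DCO frequency = 0.1187 × 0.1075 ≈ 0.01276; observed = 4/800 ≈ 0.00500.
Coefficient of coincidence = 0.00500/0.01276 ≈ 0.39; interference = 1 − 0.39 = 0.61.

0.61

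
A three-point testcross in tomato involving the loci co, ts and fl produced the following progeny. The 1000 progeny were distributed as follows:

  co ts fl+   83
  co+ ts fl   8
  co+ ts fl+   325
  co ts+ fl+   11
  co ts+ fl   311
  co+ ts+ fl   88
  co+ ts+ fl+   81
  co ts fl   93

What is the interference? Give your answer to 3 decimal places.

The two most frequent reciprocal classes, co+ ts fl+ and co ts+ fl, are the parental types, so the F1 was co+ ts fl+ / co ts+ fl.
The two rarest classes, co+ ts fl and co ts+ fl+, are the double crossovers. Comparing them with the parentals, only the fl allele has switched, so fl is the middle locus and the order is ts – fl – co.
ts–fl: (174 + 19)/1000 = 0.1930; fl–co: (171 + 19)/1000 = 0.1900.
Expected DCO frequency = 0.1930 × 0.1900 ≈ 0.03667; observed = 19/1000 ≈ 0.01900.
Coefficient of coincidence = 0.01900/0.03667 ≈ 0.518; interference = 1 − 0.518 = 0.482.

0.482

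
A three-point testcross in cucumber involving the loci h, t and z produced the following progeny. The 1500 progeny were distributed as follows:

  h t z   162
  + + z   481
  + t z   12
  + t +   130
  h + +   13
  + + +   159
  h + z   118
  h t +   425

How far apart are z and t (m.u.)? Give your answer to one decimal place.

23.1 m.u.

The two most frequent reciprocal classes, + + z and h t +, are the parental types, so the F1 was + + z / h t +.
The two rarest classes, + t z and h + +, are the double crossovers. Comparing them with the parentals, only the t allele has switched, so t is the middle locus and the order is h – t – z.
Crossovers in the t–z interval produce the single-crossover classes + + + and h t z (159 + 162 = 321) plus the double crossovers (25).
RF(t–z) = (321 + 25) / 1500 = 346/1500 = 0.2307 → 23.1 m.u.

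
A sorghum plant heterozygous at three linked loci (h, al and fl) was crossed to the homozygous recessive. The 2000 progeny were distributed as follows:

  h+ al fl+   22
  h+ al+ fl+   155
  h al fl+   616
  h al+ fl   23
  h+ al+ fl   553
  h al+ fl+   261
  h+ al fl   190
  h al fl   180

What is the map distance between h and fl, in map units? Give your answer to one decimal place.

The two most frequent reciprocal classes, h+ al+ fl and h al fl+, are the parental types, so the F1 was h+ al+ fl / h al fl+.
The two rarest classes, h al+ fl and h+ al fl+, are the double crossovers. Comparing them with the parentals, only the h allele has switched, so h is the middle locus and the order is fl – h – al.
Crossovers in the fl–h interval produce the single-crossover classes h+ al+ fl+ and h al fl (155 + 180 = 335) plus the double crossovers (45).
RF(fl–h) = (335 + 45) / 2000 = 380/2000 = 0.1900 → 19.0 map units.

19.0 map units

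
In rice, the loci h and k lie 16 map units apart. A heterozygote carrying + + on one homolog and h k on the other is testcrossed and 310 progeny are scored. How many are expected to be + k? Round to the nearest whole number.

A map distance of 16 map units corresponds to a recombination frequency of 0.160.
The F1 is + + / h k, so + k is a recombinant gamete class with expected frequency r/2 = 0.160/2 = 0.0800.
Expected number = 0.0800 × 310 = 24.80 ≈ 25.

25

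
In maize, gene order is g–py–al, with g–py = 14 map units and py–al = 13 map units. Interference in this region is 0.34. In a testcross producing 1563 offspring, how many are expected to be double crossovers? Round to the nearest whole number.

19

Map distances give recombination frequencies of 0.140 and 0.130 for the two intervals.
With interference 0.34 (so coincidence = 0.66), expected double-crossover frequency = 0.140 × 0.130 × 0.66 = 0.01201.
Expected number = 0.01201 × 1563 = 18.77 ≈ 19.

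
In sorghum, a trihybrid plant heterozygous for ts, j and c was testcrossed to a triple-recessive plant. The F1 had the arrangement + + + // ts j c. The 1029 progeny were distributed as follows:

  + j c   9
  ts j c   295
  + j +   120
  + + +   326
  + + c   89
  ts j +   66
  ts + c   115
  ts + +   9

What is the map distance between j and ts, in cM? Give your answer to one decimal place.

24.6 cM

The two rarest classes, ts + + and + j c, are the double crossovers. Comparing them with the parentals, only the ts allele has switched, so ts is the middle locus and the order is c – ts – j.
Crossovers in the ts–j interval produce the single-crossover classes + j + and ts + c (120 + 115 = 235) plus the double crossovers (18).
RF(ts–j) = (235 + 18) / 1029 = 253/1029 = 0.2459 → 24.6 cM.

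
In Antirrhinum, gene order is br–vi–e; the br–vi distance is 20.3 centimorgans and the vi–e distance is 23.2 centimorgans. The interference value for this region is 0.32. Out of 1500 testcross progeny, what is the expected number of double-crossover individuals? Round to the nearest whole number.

48

Map distances give recombination frequencies of 0.203 and 0.232 for the two intervals.
With interference 0.32 (so coincidence = 0.68), expected double-crossover frequency = 0.203 × 0.232 × 0.68 = 0.03203.
Expected number = 0.03203 × 1500 = 48.04 ≈ 48.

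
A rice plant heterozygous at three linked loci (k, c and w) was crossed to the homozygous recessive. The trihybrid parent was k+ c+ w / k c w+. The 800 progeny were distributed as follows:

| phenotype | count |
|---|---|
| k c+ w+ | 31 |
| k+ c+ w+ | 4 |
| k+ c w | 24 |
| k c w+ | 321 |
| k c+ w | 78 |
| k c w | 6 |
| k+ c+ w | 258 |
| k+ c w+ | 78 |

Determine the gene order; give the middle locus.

w

The two rarest classes, k+ c+ w+ and k c w, are the double crossovers. Comparing them with the parentals, only the w allele has switched, so w is the middle locus and the order is c – w – k.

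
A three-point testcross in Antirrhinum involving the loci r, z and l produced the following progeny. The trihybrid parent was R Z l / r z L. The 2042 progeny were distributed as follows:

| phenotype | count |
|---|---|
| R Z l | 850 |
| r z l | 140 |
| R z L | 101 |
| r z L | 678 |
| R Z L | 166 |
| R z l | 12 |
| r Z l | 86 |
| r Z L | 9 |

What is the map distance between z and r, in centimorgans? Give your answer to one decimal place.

10.2 centimorgans

The two rarest classes, R z l and r Z L, are the double crossovers. Comparing them with the parentals, only the z allele has switched, so z is the middle locus and the order is r – z – l.
Crossovers in the r–z interval produce the single-crossover classes r Z l and R z L (86 + 101 = 187) plus the double crossovers (21).
RF(r–z) = (187 + 21) / 2042 = 208/2042 = 0.1019 → 10.2 centimorgans.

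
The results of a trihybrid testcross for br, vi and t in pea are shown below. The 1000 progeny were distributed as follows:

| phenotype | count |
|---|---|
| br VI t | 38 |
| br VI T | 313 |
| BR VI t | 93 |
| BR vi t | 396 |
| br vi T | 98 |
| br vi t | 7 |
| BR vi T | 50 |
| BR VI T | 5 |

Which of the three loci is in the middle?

The two most frequent reciprocal classes, BR vi t and br VI T, are the parental types, so the F1 was BR vi t / br VI T.
The two rarest classes, br vi t and BR VI T, are the double crossovers. Comparing them with the parentals, only the br allele has switched, so br is the middle locus and the order is t – br – vi.

br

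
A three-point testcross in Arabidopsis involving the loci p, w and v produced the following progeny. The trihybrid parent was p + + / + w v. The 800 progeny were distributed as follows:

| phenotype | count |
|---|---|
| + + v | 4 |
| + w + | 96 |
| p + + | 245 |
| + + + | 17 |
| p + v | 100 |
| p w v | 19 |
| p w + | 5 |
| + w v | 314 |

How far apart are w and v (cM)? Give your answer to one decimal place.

The two rarest classes, p w + and + + v, are the double crossovers. Comparing them with the parentals, only the w allele has switched, so w is the middle locus and the order is v – w – p.
Crossovers in the v–w interval produce the single-crossover classes p + v and + w + (100 + 96 = 196) plus the double crossovers (9).
RF(v–w) = (196 + 9) / 800 = 205/800 = 0.2562 → 25.6 cM.

25.6 cM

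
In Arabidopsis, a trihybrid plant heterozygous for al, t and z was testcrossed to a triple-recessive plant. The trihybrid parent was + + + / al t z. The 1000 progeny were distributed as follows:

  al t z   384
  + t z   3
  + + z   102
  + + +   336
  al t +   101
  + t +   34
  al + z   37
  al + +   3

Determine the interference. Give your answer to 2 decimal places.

0.63

The two rarest classes, al + + and + t z, are the double crossovers. Comparing them with the parentals, only the al allele has switched, so al is the middle locus and the order is z – al – t.
z–al: (203 + 6)/1000 = 0.2090; al–t: (71 + 6)/1000 = 0.0770.
Expected DCO frequency = 0.2090 × 0.0770 ≈ 0.01609; observed = 6/1000 ≈ 0.00600.
Coefficient of coincidence = 0.00600/0.01609 ≈ 0.37; interference = 1 − 0.37 = 0.63.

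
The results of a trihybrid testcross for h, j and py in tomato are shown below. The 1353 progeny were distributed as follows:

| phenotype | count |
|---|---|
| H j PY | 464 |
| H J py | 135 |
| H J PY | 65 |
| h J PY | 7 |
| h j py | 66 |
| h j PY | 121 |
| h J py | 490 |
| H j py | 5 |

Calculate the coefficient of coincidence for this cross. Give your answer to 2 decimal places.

0.42

The two most frequent reciprocal classes, H j PY and h J py, are the parental types, so the F1 was H j PY / h J py.
The two rarest classes, H j py and h J PY, are the double crossovers. Comparing them with the parentals, only the py allele has switched, so py is the middle locus and the order is j – py – h.
j–py: (131 + 12)/1353 = 0.1057; py–h: (256 + 12)/1353 = 0.1981.
Expected DCO frequency = 0.1057 × 0.1981 ≈ 0.02094; observed = 12/1353 ≈ 0.00887.
Coefficient of coincidence = 0.00887/0.02094 ≈ 0.42.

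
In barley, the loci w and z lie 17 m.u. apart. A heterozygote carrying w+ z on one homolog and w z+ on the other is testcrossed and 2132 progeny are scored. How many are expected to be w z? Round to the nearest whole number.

A map distance of 17 m.u. corresponds to a recombination frequency of 0.170.
The F1 is w+ z / w z+, so w z is a recombinant gamete class with expected frequency r/2 = 0.170/2 = 0.0850.
Expected number = 0.0850 × 2132 = 181.22 ≈ 181.

181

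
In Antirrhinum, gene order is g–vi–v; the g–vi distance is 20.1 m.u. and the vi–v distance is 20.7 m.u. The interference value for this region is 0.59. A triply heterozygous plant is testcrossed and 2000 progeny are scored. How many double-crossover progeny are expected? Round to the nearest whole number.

Map distances give recombination frequencies of 0.201 and 0.207 for the two intervals.
With interference 0.59 (so coincidence = 0.41), expected double-crossover frequency = 0.201 × 0.207 × 0.41 = 0.01706.
Expected number = 0.01706 × 2000 = 34.12 ≈ 34.

34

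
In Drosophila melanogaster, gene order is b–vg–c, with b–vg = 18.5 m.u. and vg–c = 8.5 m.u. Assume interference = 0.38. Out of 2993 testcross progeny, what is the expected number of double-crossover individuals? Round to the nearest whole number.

29

Map distances give recombination frequencies of 0.185 and 0.085 for the two intervals.
With interference 0.38 (so coincidence = 0.62), expected double-crossover frequency = 0.185 × 0.085 × 0.62 = 0.00975.
Expected number = 0.00975 × 2993 = 29.18 ≈ 29.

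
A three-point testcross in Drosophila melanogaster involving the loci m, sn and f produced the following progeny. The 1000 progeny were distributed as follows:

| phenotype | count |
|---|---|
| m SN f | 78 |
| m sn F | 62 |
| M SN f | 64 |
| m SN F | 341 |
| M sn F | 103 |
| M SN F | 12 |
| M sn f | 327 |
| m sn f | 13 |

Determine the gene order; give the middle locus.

m

The two most frequent reciprocal classes, m SN F and M sn f, are the parental types, so the F1 was m SN F / M sn f.
The two rarest classes, M SN F and m sn f, are the double crossovers. Comparing them with the parentals, only the m allele has switched, so m is the middle locus and the order is sn – m – f.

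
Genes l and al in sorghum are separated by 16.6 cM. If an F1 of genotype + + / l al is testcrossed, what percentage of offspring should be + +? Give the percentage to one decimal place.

A map distance of 16.6 cM corresponds to a recombination frequency of 0.166.
The F1 is + + / l al, so + + is a parental gamete class with expected frequency (1 − r)/2 = 0.834/2 = 0.4170.
That is 0.4170 = 41.7% of the progeny.

41.7%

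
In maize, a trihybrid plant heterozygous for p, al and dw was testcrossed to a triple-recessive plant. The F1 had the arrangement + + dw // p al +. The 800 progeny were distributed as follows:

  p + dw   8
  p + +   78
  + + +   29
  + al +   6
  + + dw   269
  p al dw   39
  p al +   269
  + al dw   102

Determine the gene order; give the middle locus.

p

The two rarest classes, p + dw and + al +, are the double crossovers. Comparing them with the parentals, only the p allele has switched, so p is the middle locus and the order is dw – p – al.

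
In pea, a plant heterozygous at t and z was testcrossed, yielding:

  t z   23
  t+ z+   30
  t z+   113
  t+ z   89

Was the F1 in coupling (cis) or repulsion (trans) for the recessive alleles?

The two most frequent classes are t+ z (89) and t z+ (113); these are the parental (non-recombinant) types.
So the F1 carried t+ z on one chromosome and t z+ on the other — the recessive alleles are on opposite chromosomes (trans / repulsion).

trans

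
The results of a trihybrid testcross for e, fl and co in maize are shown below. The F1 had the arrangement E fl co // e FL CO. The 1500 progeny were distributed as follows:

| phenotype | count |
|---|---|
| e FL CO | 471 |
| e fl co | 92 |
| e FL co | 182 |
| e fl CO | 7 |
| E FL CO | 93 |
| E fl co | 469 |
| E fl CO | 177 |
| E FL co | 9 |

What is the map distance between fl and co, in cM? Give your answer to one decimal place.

25.0 cM

The two rarest classes, E FL co and e fl CO, are the double crossovers. Comparing them with the parentals, only the fl allele has switched, so fl is the middle locus and the order is co – fl – e.
Crossovers in the co–fl interval produce the single-crossover classes E fl CO and e FL co (177 + 182 = 359) plus the double crossovers (16).
RF(co–fl) = (359 + 16) / 1500 = 375/1500 = 0.2500 → 25.0 cM.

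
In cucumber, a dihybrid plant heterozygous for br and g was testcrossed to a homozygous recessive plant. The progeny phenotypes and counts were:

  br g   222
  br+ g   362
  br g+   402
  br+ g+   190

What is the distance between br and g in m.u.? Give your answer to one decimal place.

35.0 m.u.

The two most frequent classes, br+ g (362) and br g+ (402), are the parental types, so the F1 was br+ g / br g+.
The recombinant classes are br+ g+ and br g: 190 + 222 = 412.
Recombination frequency = 412/1176 = 0.3503 ≈ 35.0%, i.e. 35.0 m.u.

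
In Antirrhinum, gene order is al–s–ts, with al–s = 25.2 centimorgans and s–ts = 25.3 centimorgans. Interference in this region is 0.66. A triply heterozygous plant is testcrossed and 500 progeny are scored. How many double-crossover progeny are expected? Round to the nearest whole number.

Map distances give recombination frequencies of 0.252 and 0.253 for the two intervals.
With interference 0.66 (so coincidence = 0.34), expected double-crossover frequency = 0.252 × 0.253 × 0.34 = 0.02168.
Expected number = 0.02168 × 500 = 10.84 ≈ 11.

11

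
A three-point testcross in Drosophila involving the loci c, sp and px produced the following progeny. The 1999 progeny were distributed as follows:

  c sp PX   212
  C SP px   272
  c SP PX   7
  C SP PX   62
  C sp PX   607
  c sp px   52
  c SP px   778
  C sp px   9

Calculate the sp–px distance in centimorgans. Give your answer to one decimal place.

6.5 centimorgans

The two most frequent reciprocal classes, c SP px and C sp PX, are the parental types, so the F1 was c SP px / C sp PX.
The two rarest classes, c SP PX and C sp px, are the double crossovers. Comparing them with the parentals, only the px allele has switched, so px is the middle locus and the order is sp – px – c.
Crossovers in the sp–px interval produce the single-crossover classes c sp px and C SP PX (52 + 62 = 114) plus the double crossovers (16).
RF(sp–px) = (114 + 16) / 1999 = 130/1999 = 0.0650 → 6.5 centimorgans.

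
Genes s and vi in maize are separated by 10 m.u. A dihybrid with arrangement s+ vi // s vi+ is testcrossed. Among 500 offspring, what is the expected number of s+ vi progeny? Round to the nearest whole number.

A map distance of 10 m.u. corresponds to a recombination frequency of 0.100.
The F1 is s+ vi / s vi+, so s+ vi is a parental gamete class with expected frequency (1 − r)/2 = 0.900/2 = 0.4500.
Expected number = 0.4500 × 500 = 225.00 ≈ 225.

225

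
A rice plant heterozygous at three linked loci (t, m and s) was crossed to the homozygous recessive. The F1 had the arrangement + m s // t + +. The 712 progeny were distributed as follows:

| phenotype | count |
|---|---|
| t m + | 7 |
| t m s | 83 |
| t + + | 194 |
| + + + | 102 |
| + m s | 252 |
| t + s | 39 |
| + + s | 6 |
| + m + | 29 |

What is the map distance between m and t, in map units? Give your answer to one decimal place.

The two rarest classes, + + s and t m +, are the double crossovers. Comparing them with the parentals, only the m allele has switched, so m is the middle locus and the order is t – m – s.
Crossovers in the t–m interval produce the single-crossover classes t m s and + + + (83 + 102 = 185) plus the double crossovers (13).
RF(t–m) = (185 + 13) / 712 = 198/712 = 0.2781 → 27.8 map units.

27.8 map units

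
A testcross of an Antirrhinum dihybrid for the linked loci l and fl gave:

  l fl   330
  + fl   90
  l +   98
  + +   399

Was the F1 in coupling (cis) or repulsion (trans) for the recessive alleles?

cis

The two most frequent classes are + + (399) and l fl (330); these are the parental (non-recombinant) types.
So the F1 carried + + on one chromosome and l fl on the other — the recessive alleles are on the same chromosome (cis / coupling).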